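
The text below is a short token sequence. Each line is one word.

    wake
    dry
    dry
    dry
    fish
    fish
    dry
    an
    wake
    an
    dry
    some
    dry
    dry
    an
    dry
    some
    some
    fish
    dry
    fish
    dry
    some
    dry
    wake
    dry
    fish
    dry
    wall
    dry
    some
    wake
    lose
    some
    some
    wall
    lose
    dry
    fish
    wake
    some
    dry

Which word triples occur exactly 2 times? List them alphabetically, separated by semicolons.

Trigram counts meeting the condition (exactly 2 times):
  an dry some: 2
  dry fish dry: 2
  dry some dry: 2

an dry some; dry fish dry; dry some dry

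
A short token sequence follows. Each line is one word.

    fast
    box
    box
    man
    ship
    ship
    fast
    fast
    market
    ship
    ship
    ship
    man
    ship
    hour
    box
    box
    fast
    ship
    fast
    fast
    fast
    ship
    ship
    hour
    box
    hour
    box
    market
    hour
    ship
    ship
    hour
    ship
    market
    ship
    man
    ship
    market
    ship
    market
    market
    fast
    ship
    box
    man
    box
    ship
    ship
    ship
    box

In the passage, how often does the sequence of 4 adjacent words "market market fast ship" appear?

Scanning the 48 overlapping 4-gram windows for "market market fast ship":
  position 41–44: market market fast ship

1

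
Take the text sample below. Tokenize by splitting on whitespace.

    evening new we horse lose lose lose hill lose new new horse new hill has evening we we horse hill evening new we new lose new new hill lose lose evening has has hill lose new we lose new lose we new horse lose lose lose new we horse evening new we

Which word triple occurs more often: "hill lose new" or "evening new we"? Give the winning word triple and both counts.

"evening new we" (3 vs 2)

"hill lose new": 2 occurrences
"evening new we": 3 occurrences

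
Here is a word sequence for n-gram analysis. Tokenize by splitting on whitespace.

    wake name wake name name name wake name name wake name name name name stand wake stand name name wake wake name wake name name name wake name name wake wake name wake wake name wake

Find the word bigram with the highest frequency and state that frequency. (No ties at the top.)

Bigram frequencies (highest first):
  name name: 10
  wake name: 9
  name wake: 9
  wake wake: 3
  name stand: 1
  stand wake: 1
  … (2 more, each ≤ 1)

"name name", 10 times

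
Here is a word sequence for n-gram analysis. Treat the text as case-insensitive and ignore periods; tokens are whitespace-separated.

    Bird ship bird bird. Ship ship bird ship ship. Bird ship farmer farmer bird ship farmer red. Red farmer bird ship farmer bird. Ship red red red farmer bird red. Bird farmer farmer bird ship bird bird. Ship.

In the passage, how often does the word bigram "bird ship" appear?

Scanning the 37 overlapping bigram windows for "bird ship":
  position 1–2: bird ship
  position 4–5: bird ship
  position 7–8: bird ship
  position 10–11: bird ship
  position 14–15: bird ship
  position 20–21: bird ship
  position 23–24: bird ship
  position 34–35: bird ship
  position 37–38: bird ship

9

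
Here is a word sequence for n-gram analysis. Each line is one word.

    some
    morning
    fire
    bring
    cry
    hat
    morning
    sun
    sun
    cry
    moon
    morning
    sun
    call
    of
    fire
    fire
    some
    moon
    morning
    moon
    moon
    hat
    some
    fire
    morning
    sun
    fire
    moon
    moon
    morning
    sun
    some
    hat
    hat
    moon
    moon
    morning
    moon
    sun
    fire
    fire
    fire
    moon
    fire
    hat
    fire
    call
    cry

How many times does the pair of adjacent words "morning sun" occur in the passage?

4

Scanning the 48 overlapping bigram windows for "morning sun":
  position 7–8: morning sun
  position 12–13: morning sun
  position 26–27: morning sun
  position 31–32: morning sun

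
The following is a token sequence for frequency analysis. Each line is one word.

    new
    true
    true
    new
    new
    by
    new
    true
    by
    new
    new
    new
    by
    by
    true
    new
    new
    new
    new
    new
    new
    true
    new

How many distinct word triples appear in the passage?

15

23 tokens → 21 trigram windows in total.
Repeated trigrams (each contributes count−1 duplicates):
  new new new: 5
  new new by: 2
  true new new: 2
6 duplicate windows → 21 − 6 = 15 distinct.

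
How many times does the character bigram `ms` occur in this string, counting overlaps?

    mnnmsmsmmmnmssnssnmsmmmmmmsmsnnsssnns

6

Sliding a length-2 window over the 37 characters (36 positions):
  position 4–5: ms
  position 6–7: ms
  position 12–13: ms
  position 19–20: ms
  position 26–27: ms
  position 28–29: ms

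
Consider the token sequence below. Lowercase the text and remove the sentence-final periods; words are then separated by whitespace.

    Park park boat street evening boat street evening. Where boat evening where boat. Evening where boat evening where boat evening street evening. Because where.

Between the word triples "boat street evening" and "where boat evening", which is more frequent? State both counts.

"boat street evening": 2 occurrences
"where boat evening": 4 occurrences

"where boat evening" (4 vs 2)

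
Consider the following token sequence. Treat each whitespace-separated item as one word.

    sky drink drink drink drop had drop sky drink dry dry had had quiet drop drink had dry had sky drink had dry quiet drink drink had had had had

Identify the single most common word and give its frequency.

Unigram frequencies (highest first):
  had: 10
  drink: 8
  dry: 4
  sky: 3
  drop: 3
  quiet: 2

"had", 10 times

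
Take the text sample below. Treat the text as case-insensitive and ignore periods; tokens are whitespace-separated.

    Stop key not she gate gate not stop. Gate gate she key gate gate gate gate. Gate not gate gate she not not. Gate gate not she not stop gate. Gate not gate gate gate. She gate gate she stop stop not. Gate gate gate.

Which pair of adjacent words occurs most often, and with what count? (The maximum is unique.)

"gate gate", 14 times

Bigram frequencies (highest first):
  gate gate: 14
  gate not: 4
  gate she: 4
  not gate: 4
  not she: 2
  she gate: 2
  … (11 more, each ≤ 2)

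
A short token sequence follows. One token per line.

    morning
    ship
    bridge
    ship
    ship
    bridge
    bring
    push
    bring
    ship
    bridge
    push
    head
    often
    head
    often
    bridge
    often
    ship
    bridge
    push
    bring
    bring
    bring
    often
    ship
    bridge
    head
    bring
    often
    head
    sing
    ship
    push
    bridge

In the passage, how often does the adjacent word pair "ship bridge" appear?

Scanning the 34 overlapping bigram windows for "ship bridge":
  position 2–3: ship bridge
  position 5–6: ship bridge
  position 10–11: ship bridge
  position 19–20: ship bridge
  position 26–27: ship bridge

5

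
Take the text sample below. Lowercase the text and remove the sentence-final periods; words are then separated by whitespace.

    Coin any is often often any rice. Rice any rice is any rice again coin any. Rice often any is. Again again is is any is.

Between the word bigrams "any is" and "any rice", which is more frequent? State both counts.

"any rice" (4 vs 3)

"any is": 3 occurrences
"any rice": 4 occurrences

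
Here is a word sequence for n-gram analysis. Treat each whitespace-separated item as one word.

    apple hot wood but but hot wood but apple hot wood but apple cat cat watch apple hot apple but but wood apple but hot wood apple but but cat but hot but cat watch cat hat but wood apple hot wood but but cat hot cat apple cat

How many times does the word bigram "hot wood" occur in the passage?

Scanning the 48 overlapping bigram windows for "hot wood":
  position 2–3: hot wood
  position 6–7: hot wood
  position 10–11: hot wood
  position 25–26: hot wood
  position 41–42: hot wood

5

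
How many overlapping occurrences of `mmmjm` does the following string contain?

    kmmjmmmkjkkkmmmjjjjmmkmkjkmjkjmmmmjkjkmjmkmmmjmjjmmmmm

Sliding a length-5 window over the 54 characters (50 positions):
  position 43–47: mmmjm

1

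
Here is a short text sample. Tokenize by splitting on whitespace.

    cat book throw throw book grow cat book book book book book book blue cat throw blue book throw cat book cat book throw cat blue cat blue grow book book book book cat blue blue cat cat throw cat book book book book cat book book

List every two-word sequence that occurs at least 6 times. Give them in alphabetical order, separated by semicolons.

book book; cat book

Bigram counts meeting the condition (at least 6 times):
  book book: 12
  cat book: 6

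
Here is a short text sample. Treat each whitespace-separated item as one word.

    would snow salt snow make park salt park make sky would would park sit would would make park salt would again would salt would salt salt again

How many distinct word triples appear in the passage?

24

27 tokens → 25 trigram windows in total.
Repeated trigrams (each contributes count−1 duplicates):
  make park salt: 2
1 duplicate windows → 25 − 1 = 24 distinct.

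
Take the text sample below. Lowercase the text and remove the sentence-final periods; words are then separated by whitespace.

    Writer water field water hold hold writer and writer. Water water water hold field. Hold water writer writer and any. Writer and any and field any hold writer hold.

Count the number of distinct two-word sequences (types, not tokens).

21

29 tokens → 28 bigram windows in total.
Repeated bigrams (each contributes count−1 duplicates):
  writer and: 3
  and any: 2
  hold writer: 2
  water hold: 2
  water water: 2
  writer water: 2
7 duplicate windows → 28 − 7 = 21 distinct.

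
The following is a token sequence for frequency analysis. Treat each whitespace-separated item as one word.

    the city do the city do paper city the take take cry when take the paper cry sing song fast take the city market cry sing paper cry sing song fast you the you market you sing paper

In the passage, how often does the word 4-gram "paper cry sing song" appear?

2

Scanning the 35 overlapping 4-gram windows for "paper cry sing song":
  position 16–19: paper cry sing song
  position 27–30: paper cry sing song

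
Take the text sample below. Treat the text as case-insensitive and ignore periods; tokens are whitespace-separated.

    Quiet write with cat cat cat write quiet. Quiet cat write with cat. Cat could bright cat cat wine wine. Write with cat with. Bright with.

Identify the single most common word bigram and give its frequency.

Bigram frequencies (highest first):
  cat cat: 4
  write with: 3
  with cat: 3
  cat write: 2
  quiet write: 1
  write quiet: 1
  … (11 more, each ≤ 1)

"cat cat", 4 times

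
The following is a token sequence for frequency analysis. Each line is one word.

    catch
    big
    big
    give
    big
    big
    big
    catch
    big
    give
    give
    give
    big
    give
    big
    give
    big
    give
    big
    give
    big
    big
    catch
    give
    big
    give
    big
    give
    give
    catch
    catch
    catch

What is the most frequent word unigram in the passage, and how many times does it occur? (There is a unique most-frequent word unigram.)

"big", 14 times

Unigram frequencies (highest first):
  big: 14
  give: 12
  catch: 6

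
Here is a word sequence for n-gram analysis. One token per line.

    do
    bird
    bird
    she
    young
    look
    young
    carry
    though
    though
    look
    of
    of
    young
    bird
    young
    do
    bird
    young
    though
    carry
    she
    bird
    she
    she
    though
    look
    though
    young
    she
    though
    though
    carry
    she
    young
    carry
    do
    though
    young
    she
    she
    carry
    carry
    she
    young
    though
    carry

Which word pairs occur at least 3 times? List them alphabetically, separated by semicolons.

carry she; she young; though carry

Bigram counts meeting the condition (at least 3 times):
  carry she: 3
  she young: 3
  though carry: 3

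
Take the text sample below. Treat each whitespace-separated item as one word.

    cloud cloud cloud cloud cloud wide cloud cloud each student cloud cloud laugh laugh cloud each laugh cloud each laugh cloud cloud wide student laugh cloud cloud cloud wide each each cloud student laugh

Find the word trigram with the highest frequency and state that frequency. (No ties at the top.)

"cloud cloud cloud", 4 times

Trigram frequencies (highest first):
  cloud cloud cloud: 4
  cloud cloud wide: 3
  laugh cloud each: 2
  cloud each laugh: 2
  each laugh cloud: 2
  laugh cloud cloud: 2
  … (17 more, each ≤ 1)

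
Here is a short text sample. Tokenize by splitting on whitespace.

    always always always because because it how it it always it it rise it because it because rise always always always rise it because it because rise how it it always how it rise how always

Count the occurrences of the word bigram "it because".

Scanning the 35 overlapping bigram windows for "it because":
  position 14–15: it because
  position 16–17: it because
  position 23–24: it because
  position 25–26: it because

4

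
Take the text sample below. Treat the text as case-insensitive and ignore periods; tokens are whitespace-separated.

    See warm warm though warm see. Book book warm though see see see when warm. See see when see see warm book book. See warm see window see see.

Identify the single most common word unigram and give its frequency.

"see", 13 times

Unigram frequencies (highest first):
  see: 13
  warm: 7
  book: 4
  though: 2
  when: 2
  window: 1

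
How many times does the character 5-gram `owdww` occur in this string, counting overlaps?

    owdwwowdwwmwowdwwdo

Sliding a length-5 window over the 19 characters (15 positions):
  position 1–5: owdww
  position 6–10: owdww
  position 13–17: owdww

3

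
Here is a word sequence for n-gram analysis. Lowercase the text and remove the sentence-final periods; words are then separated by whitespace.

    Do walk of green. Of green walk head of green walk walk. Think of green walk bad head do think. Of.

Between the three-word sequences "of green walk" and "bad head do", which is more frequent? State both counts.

"of green walk": 3 occurrences
"bad head do": 1 occurrence

"of green walk" (3 vs 1)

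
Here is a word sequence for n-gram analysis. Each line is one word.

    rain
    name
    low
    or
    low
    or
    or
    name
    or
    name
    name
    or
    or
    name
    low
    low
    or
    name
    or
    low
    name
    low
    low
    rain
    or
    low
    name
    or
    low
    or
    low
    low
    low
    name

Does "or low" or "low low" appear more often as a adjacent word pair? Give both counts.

"or low" (5 vs 4)

"or low": 5 occurrences
"low low": 4 occurrences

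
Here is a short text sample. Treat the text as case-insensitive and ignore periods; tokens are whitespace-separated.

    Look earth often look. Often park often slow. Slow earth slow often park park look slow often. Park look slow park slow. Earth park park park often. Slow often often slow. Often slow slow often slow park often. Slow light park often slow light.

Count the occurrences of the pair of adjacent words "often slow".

Scanning the 43 overlapping bigram windows for "often slow":
  position 7–8: often slow
  position 27–28: often slow
  position 30–31: often slow
  position 32–33: often slow
  position 35–36: often slow
  position 38–39: often slow
  position 42–43: often slow

7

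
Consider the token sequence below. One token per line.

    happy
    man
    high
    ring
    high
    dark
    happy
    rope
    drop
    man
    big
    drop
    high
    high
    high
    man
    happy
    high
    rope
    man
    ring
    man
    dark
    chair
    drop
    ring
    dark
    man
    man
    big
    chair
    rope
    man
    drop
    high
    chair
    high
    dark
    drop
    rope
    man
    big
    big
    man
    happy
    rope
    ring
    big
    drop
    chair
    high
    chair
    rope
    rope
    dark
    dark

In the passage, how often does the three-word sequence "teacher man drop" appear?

0

Scanning the 54 overlapping trigram windows for "teacher man drop":
  (none found)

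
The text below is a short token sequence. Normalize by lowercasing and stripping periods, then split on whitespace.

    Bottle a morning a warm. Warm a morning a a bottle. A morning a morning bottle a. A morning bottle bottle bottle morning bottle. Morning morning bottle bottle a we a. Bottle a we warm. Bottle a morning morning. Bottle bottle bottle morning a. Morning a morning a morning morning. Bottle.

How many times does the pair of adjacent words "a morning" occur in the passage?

Scanning the 50 overlapping bigram windows for "a morning":
  position 2–3: a morning
  position 7–8: a morning
  position 12–13: a morning
  position 14–15: a morning
  position 18–19: a morning
  position 37–38: a morning
  position 44–45: a morning
  position 46–47: a morning
  position 48–49: a morning

9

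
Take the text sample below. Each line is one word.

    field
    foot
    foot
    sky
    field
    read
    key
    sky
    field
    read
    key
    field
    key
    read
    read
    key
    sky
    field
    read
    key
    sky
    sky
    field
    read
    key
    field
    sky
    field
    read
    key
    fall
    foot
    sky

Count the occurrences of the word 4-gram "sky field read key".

5

Scanning the 30 overlapping 4-gram windows for "sky field read key":
  position 4–7: sky field read key
  position 8–11: sky field read key
  position 17–20: sky field read key
  position 22–25: sky field read key
  position 27–30: sky field read key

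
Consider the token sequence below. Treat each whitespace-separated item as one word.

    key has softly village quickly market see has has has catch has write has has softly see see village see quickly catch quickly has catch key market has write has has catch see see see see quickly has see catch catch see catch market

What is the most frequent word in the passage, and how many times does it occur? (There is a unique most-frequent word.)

Unigram frequencies (highest first):
  has: 12
  see: 10
  catch: 7
  quickly: 4
  market: 3
  key: 2
  … (3 more, each ≤ 2)

"has", 12 times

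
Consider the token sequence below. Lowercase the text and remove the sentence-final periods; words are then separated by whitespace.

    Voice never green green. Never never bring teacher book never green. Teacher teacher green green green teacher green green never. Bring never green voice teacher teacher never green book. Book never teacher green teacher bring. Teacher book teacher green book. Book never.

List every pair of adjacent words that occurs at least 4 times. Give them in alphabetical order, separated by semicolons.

green green; never green; teacher green

Bigram counts meeting the condition (at least 4 times):
  green green: 4
  never green: 4
  teacher green: 4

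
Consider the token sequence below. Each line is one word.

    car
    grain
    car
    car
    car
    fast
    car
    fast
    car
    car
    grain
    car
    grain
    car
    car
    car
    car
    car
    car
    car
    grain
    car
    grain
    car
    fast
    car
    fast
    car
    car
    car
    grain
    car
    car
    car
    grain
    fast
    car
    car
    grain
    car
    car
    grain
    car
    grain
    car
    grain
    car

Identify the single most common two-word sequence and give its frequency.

"car car", 15 times

Bigram frequencies (highest first):
  car car: 15
  car grain: 11
  grain car: 10
  fast car: 5
  car fast: 4
  grain fast: 1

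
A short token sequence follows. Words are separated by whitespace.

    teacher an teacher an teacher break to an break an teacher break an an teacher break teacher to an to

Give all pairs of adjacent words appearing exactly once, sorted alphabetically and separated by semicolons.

an an; an break; an to; break teacher; break to; teacher to

Bigram counts meeting the condition (exactly once):
  an an: 1
  an break: 1
  an to: 1
  break teacher: 1
  break to: 1
  teacher to: 1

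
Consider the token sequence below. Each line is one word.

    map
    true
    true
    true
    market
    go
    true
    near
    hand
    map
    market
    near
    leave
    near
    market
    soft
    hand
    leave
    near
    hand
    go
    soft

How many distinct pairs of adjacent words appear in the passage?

22 tokens → 21 bigram windows in total.
Repeated bigrams (each contributes count−1 duplicates):
  leave near: 2
  near hand: 2
  true true: 2
3 duplicate windows → 21 − 3 = 18 distinct.

18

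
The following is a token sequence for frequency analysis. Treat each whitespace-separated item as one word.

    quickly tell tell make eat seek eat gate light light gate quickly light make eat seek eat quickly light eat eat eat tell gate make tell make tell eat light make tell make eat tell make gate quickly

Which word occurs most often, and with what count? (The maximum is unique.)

"eat", 9 times

Unigram frequencies (highest first):
  eat: 9
  tell: 7
  make: 7
  light: 5
  quickly: 4
  gate: 4
  … (1 more, each ≤ 2)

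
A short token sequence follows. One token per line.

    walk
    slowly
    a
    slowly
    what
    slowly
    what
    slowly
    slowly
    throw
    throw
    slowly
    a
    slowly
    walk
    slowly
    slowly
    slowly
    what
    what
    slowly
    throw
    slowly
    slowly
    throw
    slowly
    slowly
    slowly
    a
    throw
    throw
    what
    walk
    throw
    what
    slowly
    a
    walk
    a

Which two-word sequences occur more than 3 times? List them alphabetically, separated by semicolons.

slowly a; slowly slowly; what slowly

Bigram counts meeting the condition (more than 3 times):
  slowly a: 4
  slowly slowly: 6
  what slowly: 4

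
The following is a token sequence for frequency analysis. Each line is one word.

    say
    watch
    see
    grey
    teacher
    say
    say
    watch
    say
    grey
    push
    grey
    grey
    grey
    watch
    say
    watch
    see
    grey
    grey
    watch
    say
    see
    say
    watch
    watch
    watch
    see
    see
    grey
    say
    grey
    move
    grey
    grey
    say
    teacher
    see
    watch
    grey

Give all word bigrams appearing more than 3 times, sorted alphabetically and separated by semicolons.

grey grey; say watch

Bigram counts meeting the condition (more than 3 times):
  grey grey: 4
  say watch: 4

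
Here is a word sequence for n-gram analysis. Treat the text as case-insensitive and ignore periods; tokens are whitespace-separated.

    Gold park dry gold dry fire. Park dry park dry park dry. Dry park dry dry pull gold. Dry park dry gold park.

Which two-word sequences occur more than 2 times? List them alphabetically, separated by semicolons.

Bigram counts meeting the condition (more than 2 times):
  dry park: 4
  park dry: 6

dry park; park dry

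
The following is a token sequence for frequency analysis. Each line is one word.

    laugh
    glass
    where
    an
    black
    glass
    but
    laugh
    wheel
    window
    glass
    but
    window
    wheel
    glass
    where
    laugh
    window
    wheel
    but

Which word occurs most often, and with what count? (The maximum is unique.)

Unigram frequencies (highest first):
  glass: 4
  laugh: 3
  but: 3
  wheel: 3
  window: 3
  where: 2
  … (2 more, each ≤ 1)

"glass", 4 times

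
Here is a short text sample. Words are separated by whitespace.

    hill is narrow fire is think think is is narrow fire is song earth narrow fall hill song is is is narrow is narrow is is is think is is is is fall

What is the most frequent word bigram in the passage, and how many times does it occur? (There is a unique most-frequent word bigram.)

"is is", 8 times

Bigram frequencies (highest first):
  is is: 8
  is narrow: 4
  narrow fire: 2
  fire is: 2
  is think: 2
  think is: 2
  … (11 more, each ≤ 2)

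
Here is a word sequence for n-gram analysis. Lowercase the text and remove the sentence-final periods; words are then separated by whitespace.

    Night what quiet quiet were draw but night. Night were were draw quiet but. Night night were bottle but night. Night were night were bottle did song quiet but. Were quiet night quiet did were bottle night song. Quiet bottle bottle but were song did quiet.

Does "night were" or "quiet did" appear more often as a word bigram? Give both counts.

"night were": 4 occurrences
"quiet did": 1 occurrence

"night were" (4 vs 1)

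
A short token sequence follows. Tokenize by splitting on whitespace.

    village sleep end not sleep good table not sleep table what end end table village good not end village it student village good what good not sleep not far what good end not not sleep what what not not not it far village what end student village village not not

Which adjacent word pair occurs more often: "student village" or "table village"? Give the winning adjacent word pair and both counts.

"student village" (2 vs 1)

"student village": 2 occurrences
"table village": 1 occurrence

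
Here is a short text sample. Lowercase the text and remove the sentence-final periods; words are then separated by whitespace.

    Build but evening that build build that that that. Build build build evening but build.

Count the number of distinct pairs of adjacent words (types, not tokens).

15 tokens → 14 bigram windows in total.
Repeated bigrams (each contributes count−1 duplicates):
  build build: 3
  that build: 2
  that that: 2
4 duplicate windows → 14 − 4 = 10 distinct.

10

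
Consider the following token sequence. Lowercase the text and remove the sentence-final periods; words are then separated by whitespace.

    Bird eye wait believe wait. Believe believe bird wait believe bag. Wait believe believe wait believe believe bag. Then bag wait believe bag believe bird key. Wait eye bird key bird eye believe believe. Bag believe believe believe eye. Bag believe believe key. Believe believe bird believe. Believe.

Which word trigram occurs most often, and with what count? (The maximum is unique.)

"wait believe believe", 3 times

Trigram frequencies (highest first):
  wait believe believe: 3
  believe wait believe: 2
  believe believe bird: 2
  wait believe bag: 2
  bag wait believe: 2
  believe believe bag: 2
  … (31 more, each ≤ 2)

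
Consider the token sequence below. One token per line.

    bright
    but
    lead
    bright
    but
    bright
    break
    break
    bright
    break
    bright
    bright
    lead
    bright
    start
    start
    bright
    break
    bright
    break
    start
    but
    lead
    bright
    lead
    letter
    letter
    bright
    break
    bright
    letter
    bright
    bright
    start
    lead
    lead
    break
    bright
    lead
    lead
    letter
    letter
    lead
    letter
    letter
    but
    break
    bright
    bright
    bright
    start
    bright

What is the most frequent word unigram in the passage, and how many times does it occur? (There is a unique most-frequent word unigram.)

Unigram frequencies (highest first):
  bright: 19
  lead: 9
  break: 8
  letter: 7
  start: 5
  but: 4

"bright", 19 times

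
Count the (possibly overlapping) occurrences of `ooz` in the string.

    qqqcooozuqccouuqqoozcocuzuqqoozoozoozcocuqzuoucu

5

Sliding a length-3 window over the 48 characters (46 positions):
  position 6–8: ooz
  position 18–20: ooz
  position 29–31: ooz
  position 32–34: ooz
  position 35–37: ooz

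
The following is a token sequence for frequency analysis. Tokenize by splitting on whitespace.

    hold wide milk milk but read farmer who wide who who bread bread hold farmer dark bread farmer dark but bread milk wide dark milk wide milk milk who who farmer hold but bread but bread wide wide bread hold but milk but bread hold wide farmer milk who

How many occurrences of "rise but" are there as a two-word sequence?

0

Scanning the 48 overlapping bigram windows for "rise but":
  (none found)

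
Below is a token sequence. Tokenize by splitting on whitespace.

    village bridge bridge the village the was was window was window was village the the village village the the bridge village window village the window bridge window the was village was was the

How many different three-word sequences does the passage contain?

33 tokens → 31 trigram windows in total.
Repeated trigrams (each contributes count−1 duplicates):
  village the the: 2
  was window was: 2
2 duplicate windows → 31 − 2 = 29 distinct.

29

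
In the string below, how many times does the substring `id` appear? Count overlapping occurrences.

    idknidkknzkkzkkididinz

4

Sliding a length-2 window over the 22 characters (21 positions):
  position 1–2: id
  position 5–6: id
  position 16–17: id
  position 18–19: id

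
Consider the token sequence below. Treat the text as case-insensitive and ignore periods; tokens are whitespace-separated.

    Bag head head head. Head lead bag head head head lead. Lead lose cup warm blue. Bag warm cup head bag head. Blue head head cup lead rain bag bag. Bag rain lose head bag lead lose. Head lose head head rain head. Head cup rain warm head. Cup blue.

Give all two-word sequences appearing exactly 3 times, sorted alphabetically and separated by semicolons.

Bigram counts meeting the condition (exactly 3 times):
  bag head: 3
  head cup: 3
  lose head: 3

bag head; head cup; lose head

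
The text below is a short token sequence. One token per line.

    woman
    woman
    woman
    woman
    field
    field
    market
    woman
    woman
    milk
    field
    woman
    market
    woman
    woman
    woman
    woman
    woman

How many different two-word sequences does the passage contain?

9

18 tokens → 17 bigram windows in total.
Repeated bigrams (each contributes count−1 duplicates):
  woman woman: 8
  market woman: 2
8 duplicate windows → 17 − 8 = 9 distinct.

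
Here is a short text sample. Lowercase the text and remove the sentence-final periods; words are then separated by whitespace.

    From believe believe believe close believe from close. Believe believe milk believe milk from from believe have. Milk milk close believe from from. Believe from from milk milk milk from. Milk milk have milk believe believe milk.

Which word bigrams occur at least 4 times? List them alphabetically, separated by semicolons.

Bigram counts meeting the condition (at least 4 times):
  believe believe: 4
  milk milk: 4

believe believe; milk milk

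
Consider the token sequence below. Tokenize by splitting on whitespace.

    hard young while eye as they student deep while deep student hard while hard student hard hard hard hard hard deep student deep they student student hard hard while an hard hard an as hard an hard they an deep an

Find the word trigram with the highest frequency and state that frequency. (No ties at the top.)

Trigram frequencies (highest first):
  hard hard hard: 3
  student hard hard: 2
  hard young while: 1
  young while eye: 1
  while eye as: 1
  eye as they: 1
  … (30 more, each ≤ 1)

"hard hard hard", 3 times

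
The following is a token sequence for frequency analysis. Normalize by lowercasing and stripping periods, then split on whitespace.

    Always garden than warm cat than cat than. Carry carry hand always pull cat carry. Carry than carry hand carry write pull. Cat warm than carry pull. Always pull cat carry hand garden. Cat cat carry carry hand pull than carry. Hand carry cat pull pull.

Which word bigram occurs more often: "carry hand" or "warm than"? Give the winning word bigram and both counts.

"carry hand" (5 vs 1)

"carry hand": 5 occurrences
"warm than": 1 occurrence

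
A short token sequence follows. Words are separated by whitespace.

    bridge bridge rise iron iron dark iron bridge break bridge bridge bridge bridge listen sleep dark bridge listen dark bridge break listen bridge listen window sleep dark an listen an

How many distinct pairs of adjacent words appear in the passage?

30 tokens → 29 bigram windows in total.
Repeated bigrams (each contributes count−1 duplicates):
  bridge bridge: 4
  bridge listen: 3
  bridge break: 2
  dark bridge: 2
  sleep dark: 2
8 duplicate windows → 29 − 8 = 21 distinct.

21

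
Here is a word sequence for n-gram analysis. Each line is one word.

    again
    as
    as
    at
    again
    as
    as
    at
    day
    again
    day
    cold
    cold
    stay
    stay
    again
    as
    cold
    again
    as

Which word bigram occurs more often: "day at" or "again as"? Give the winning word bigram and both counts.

"again as" (4 vs 0)

"day at": 0 occurrences
"again as": 4 occurrences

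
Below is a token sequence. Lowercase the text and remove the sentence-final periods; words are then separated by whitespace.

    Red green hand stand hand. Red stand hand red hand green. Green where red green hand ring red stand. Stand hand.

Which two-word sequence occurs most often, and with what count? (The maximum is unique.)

"stand hand", 3 times

Bigram frequencies (highest first):
  stand hand: 3
  red green: 2
  green hand: 2
  hand red: 2
  red stand: 2
  hand stand: 1
  … (8 more, each ≤ 1)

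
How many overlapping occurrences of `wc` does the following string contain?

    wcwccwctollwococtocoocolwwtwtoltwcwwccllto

Sliding a length-2 window over the 42 characters (41 positions):
  position 1–2: wc
  position 3–4: wc
  position 6–7: wc
  position 33–34: wc
  position 36–37: wc

5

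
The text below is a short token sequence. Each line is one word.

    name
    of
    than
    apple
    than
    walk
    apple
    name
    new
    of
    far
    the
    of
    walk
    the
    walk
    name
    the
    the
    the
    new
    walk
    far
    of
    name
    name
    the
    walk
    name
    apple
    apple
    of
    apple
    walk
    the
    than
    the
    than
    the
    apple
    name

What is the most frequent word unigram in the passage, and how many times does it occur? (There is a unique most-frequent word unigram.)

"the", 9 times

Unigram frequencies (highest first):
  the: 9
  name: 7
  apple: 6
  walk: 6
  of: 5
  than: 4
  … (2 more, each ≤ 2)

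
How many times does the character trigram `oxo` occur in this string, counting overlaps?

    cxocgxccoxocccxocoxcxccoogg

1

Sliding a length-3 window over the 27 characters (25 positions):
  position 9–11: oxo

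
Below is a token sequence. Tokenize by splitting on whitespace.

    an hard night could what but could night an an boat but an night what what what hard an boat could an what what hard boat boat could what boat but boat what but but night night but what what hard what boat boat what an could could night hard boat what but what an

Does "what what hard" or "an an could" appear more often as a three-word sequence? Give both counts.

"what what hard": 3 occurrences
"an an could": 0 occurrences

"what what hard" (3 vs 0)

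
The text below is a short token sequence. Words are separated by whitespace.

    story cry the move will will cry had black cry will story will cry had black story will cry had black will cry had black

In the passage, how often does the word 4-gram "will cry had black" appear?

Scanning the 22 overlapping 4-gram windows for "will cry had black":
  position 6–9: will cry had black
  position 13–16: will cry had black
  position 18–21: will cry had black
  position 22–25: will cry had black

4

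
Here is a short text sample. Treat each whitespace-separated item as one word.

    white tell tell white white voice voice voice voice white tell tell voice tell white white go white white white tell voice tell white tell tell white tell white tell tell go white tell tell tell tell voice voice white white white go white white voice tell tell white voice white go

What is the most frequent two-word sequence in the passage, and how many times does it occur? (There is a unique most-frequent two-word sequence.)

"tell tell", 8 times

Bigram frequencies (highest first):
  tell tell: 8
  white tell: 7
  white white: 7
  tell white: 6
  voice voice: 4
  white voice: 3
  … (6 more, each ≤ 3)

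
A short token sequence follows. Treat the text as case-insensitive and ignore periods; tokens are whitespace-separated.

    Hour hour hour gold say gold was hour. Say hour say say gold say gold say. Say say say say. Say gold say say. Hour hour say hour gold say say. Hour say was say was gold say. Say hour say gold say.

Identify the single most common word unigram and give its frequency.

"say", 22 times

Unigram frequencies (highest first):
  say: 22
  hour: 10
  gold: 8
  was: 3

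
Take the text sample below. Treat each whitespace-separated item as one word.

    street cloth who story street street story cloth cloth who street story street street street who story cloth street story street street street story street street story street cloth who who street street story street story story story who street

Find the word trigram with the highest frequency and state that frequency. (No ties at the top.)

Trigram frequencies (highest first):
  street story street: 5
  story street street: 4
  street street story: 4
  street cloth who: 2
  street street street: 2
  cloth who story: 1
  … (20 more, each ≤ 1)

"street story street", 5 times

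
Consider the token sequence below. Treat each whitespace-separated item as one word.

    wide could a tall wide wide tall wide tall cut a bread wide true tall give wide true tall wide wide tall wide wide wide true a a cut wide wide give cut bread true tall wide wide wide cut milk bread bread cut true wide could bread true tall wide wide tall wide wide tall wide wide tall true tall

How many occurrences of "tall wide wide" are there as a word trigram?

Scanning the 59 overlapping trigram windows for "tall wide wide":
  position 4–6: tall wide wide
  position 19–21: tall wide wide
  position 22–24: tall wide wide
  position 36–38: tall wide wide
  position 50–52: tall wide wide
  position 53–55: tall wide wide
  position 56–58: tall wide wide

7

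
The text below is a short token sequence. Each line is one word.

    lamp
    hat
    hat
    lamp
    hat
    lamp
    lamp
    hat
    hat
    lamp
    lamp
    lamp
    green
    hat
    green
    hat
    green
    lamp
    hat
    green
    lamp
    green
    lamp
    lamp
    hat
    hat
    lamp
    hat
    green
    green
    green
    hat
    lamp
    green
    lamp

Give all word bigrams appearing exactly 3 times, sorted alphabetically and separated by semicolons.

green hat; hat hat; lamp green

Bigram counts meeting the condition (exactly 3 times):
  green hat: 3
  hat hat: 3
  lamp green: 3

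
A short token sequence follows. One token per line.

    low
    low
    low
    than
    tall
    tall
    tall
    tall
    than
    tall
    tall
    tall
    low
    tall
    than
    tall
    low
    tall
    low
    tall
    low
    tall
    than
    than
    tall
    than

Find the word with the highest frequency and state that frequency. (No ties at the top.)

Unigram frequencies (highest first):
  tall: 13
  low: 7
  than: 6

"tall", 13 times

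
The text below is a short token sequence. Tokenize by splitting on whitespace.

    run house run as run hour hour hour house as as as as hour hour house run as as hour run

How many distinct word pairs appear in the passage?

11

21 tokens → 20 bigram windows in total.
Repeated bigrams (each contributes count−1 duplicates):
  as as: 4
  hour hour: 3
  as hour: 2
  hour house: 2
  house run: 2
  run as: 2
9 duplicate windows → 20 − 9 = 11 distinct.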